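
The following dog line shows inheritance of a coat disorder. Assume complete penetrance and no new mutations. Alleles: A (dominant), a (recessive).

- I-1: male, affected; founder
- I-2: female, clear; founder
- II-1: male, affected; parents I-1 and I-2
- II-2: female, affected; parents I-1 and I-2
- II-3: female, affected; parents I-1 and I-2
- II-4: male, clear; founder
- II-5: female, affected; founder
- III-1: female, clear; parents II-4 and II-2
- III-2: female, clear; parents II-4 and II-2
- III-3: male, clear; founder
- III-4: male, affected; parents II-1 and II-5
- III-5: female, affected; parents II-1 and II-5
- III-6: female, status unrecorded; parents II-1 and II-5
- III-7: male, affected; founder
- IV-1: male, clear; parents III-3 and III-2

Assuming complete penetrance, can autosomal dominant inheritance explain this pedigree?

Yes

A consistent assignment under autosomal dominant exists: I-1 AA, I-2 aa, II-1 Aa, II-2 Aa, II-3 Aa, II-4 aa, II-5 AA, III-1 aa, III-2 aa, III-3 aa, III-4 AA, III-5 AA, III-6 AA, III-7 AA, IV-1 aa.
In this assignment every recorded phenotype matches its genotype and every non-founder's genotype is obtainable from its parents' genotypes, so the pedigree is consistent.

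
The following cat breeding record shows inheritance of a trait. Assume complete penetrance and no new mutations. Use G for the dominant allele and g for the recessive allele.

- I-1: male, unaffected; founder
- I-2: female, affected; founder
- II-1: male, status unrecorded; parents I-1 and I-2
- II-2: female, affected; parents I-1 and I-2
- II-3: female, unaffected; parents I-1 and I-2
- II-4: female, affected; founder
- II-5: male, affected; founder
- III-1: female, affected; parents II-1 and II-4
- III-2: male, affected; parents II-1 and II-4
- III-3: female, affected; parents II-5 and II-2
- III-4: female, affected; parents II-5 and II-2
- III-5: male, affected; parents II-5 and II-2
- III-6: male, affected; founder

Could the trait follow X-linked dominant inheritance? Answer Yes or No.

Yes

A consistent assignment under X-linked dominant exists: I-1 X^g Y, I-2 X^G X^g, II-1 X^G Y, II-2 X^G X^g, II-3 X^g X^g, II-4 X^G X^G, II-5 X^G Y, III-1 X^G X^G, III-2 X^G Y, III-3 X^G X^G, III-4 X^G X^G, III-5 X^G Y, III-6 X^G Y.
In this assignment every recorded phenotype matches its genotype and every non-founder's genotype is obtainable from its parents' genotypes, so the pedigree is consistent.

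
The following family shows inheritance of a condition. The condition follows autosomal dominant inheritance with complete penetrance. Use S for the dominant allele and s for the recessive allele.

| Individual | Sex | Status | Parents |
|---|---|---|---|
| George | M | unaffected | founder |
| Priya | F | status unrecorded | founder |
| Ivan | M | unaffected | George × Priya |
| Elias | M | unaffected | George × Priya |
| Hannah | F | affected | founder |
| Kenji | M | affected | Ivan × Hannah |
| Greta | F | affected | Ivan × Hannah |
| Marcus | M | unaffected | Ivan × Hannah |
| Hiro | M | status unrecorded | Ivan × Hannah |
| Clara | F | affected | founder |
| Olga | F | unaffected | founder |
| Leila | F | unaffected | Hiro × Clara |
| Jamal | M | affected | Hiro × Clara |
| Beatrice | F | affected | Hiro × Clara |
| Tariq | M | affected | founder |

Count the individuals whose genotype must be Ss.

4

Obligate heterozygotes: Hannah is affected so carries S and passed s to Marcus (ss), so Hannah is Ss; Kenji is affected so carries S and received s from Ivan (ss), so Kenji is Ss; Greta is affected so carries S and received s from Ivan (ss), so Greta is Ss; Clara is affected so carries S and passed s to Leila (ss), so Clara is Ss.
Every other individual is either homozygous by phenotype or has at least one consistent homozygous assignment, so the count is 4.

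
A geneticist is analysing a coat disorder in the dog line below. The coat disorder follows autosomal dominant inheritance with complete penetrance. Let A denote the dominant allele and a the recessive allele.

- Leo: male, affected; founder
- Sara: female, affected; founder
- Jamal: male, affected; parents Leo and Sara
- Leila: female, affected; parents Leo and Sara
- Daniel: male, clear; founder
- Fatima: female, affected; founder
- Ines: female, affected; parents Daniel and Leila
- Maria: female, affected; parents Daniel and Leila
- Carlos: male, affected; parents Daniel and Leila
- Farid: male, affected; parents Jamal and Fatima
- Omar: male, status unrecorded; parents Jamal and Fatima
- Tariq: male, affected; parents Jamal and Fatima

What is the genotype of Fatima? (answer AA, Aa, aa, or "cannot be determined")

Fatima's phenotype allows AA or Aa, and no parent or child forces a single allele at both positions; consistent genotype assignments exist with Fatima as AA or Aa.

cannot be determined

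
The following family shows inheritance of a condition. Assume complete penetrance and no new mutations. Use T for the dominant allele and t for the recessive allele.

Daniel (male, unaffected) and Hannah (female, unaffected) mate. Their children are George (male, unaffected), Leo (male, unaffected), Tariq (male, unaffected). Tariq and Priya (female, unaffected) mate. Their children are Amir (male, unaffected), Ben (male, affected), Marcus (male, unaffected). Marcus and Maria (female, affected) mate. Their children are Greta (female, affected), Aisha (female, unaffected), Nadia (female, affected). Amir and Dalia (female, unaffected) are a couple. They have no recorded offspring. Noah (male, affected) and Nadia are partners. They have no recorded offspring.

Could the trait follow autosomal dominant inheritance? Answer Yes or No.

Under autosomal dominant, Ben (affected, male) cannot arise from Tariq (unaffected) × Priya (unaffected).

No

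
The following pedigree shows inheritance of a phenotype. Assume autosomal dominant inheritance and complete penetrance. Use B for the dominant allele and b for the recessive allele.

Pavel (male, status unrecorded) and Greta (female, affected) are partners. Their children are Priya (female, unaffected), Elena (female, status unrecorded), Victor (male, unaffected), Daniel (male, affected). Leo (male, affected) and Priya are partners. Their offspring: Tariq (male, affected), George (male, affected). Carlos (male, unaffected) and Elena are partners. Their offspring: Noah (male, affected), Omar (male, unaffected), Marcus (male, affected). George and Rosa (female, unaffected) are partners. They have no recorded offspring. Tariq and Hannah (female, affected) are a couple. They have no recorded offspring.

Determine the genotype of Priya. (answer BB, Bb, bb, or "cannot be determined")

bb

Priya is unaffected, so Priya is bb.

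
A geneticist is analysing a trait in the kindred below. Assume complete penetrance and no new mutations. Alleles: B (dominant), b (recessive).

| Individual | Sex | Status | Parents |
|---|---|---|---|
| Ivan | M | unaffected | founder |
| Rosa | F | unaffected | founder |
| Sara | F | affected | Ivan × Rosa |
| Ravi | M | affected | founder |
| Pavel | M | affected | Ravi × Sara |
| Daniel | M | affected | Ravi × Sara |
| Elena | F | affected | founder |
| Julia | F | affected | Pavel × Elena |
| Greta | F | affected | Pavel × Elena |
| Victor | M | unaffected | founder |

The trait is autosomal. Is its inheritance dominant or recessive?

recessive

Ivan and Rosa are both unaffected yet have an affected child Sara. Under dominance, an affected child requires at least one affected parent, so the trait cannot be dominant.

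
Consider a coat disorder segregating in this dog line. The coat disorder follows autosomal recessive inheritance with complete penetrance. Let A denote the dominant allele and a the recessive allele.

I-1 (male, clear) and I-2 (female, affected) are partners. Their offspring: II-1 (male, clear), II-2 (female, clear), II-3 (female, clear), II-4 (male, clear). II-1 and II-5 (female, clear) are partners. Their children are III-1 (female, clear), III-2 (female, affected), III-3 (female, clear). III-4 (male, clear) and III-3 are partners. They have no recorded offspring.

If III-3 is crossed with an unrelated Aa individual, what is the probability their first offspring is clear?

II-1 is clear so carries A and received a from I-2 (aa), so II-1 is Aa.
II-5 is clear so carries A and passed a to III-2 (aa), so II-5 is Aa.
III-3 is a clear offspring of II-1 (Aa) × II-5 (Aa), whose cross gives 1/4 AA : 1/2 Aa : 1/4 aa; conditioning on being clear, III-3 is AA with probability 1/3, Aa with probability 2/3.
Summing over parental genotype combinations, P(offspring is clear) = 1/3·1 + 2/3·3/4 = 5/6.

5/6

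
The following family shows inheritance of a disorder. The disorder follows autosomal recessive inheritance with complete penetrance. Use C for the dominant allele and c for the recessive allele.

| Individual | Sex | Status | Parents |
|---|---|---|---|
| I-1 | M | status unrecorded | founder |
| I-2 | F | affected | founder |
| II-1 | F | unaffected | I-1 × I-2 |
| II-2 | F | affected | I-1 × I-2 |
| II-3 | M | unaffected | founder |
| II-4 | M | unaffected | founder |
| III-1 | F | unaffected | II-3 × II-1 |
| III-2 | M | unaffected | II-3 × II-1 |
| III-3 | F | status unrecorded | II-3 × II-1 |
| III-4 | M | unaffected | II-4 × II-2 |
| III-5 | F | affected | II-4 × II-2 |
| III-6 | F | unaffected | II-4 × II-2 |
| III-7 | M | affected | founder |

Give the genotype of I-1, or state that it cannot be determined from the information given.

Cc

From phenotype alone, I-1 is CC or Cc or cc.
I-1 passed C to II-1 (Cc, whose c came from I-2) and passed c to II-2 (cc), so I-1 is Cc.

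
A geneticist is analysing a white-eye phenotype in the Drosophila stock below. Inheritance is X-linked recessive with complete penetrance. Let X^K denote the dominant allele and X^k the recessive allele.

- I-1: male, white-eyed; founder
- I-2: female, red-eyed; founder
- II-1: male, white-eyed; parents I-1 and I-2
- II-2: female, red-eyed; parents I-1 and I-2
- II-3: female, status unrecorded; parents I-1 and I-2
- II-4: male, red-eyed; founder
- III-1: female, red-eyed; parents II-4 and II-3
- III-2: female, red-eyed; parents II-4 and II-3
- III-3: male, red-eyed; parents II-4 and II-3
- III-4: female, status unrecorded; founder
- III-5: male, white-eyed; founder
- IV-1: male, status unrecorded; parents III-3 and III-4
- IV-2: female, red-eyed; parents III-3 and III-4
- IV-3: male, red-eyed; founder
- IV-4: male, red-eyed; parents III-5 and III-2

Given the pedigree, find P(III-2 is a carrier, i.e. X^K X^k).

1/3

II-4 is red-eyed, so II-4 is X^K Y.
II-3 passed K to III-3 (X^K Y) and received k from I-1 (X^k Y), so II-3 is X^K X^k.
Their cross gives offspring ratios 1/2 X^K X^K : 1/2 X^K X^k. Conditioning on III-2 being red-eyed, P(X^K X^k) = 1/2 / 1 = 1/2 before taking III-2's own offspring into account.
III-5 is white-eyed, so III-5 is X^k Y.
Now use III-2's offspring. Probability of each recorded status — red-eyed son IV-4: 1/2 if III-2 is X^K X^k, 1 if X^K X^K.
Bayes: P(X^K X^k) = 1/2·1/2 / (1/2·1/2 + 1/2·1) = 1/3.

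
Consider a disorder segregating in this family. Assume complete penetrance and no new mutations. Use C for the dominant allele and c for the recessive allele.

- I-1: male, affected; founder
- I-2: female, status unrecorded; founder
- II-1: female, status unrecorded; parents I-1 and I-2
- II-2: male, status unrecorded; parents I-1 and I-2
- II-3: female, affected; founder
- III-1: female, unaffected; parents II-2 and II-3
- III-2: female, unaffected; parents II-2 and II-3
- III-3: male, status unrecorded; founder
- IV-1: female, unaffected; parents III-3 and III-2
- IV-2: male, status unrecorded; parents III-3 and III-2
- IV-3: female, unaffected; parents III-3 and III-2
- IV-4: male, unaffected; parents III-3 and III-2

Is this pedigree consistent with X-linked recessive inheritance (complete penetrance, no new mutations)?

A consistent assignment under X-linked recessive exists: I-1 X^c Y, I-2 X^C X^C, II-1 X^C X^c, II-2 X^C Y, II-3 X^c X^c, III-1 X^C X^c, III-2 X^C X^c, III-3 X^C Y, IV-1 X^C X^C, IV-2 X^C Y, IV-3 X^C X^C, IV-4 X^C Y.
In this assignment every recorded phenotype matches its genotype and every non-founder's genotype is obtainable from its parents' genotypes, so the pedigree is consistent.

Yes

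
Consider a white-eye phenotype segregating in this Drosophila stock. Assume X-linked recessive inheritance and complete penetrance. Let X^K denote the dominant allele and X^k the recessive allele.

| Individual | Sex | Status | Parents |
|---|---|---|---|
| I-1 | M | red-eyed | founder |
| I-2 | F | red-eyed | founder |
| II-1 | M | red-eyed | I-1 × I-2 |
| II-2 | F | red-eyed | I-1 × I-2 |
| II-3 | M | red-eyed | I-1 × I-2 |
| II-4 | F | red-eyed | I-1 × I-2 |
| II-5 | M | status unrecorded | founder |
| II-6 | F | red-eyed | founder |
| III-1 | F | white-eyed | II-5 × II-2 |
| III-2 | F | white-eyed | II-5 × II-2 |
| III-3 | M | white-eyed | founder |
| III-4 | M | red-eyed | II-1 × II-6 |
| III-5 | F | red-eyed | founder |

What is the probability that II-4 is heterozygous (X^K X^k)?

I-1 is red-eyed, so I-1 is X^K Y.
I-2 is red-eyed so carries K and passed k to II-2 (X^K X^k, whose K came from I-1), so I-2 is X^K X^k.
Their cross gives offspring ratios 1/2 X^K X^K : 1/2 X^K X^k. Conditioning on II-4 being red-eyed, P(X^K X^k) = 1/2 / 1 = 1/2.

1/2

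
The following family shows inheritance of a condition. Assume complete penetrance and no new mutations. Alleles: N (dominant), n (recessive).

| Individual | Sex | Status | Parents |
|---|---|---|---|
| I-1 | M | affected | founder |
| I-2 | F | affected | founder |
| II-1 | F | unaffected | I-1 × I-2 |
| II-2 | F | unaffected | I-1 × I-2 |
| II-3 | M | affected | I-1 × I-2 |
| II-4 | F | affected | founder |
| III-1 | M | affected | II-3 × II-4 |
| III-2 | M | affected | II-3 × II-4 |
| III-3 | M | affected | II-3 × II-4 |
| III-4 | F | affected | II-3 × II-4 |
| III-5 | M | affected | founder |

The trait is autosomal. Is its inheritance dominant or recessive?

dominant

I-1 and I-2 are both affected yet have an unaffected child II-1. Under a recessive model two affected parents are homozygous and every child would be affected, so the trait cannot be recessive.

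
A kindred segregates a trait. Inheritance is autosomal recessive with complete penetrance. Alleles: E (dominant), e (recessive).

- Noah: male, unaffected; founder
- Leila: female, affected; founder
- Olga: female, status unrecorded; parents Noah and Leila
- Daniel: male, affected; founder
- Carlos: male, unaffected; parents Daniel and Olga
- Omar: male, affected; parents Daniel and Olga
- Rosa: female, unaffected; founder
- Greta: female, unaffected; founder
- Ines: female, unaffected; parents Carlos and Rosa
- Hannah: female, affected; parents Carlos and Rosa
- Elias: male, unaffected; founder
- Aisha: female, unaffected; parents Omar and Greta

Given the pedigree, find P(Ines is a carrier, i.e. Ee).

Carlos is unaffected so carries E and received e from Daniel (ee), so Carlos is Ee.
Rosa is unaffected so carries E and passed e to Hannah (ee), so Rosa is Ee.
Their cross gives offspring ratios 1/4 EE : 1/2 Ee : 1/4 ee. Conditioning on Ines being unaffected, P(Ee) = 1/2 / 3/4 = 2/3.

2/3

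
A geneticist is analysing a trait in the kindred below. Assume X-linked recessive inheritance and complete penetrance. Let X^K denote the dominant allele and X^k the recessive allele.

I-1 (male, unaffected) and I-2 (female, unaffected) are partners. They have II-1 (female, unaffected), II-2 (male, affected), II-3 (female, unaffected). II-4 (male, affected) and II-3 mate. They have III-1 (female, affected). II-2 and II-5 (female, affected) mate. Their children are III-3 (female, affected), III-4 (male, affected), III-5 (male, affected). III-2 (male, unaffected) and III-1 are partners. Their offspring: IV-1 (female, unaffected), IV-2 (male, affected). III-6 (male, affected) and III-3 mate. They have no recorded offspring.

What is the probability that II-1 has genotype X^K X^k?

1/2

I-1 is unaffected, so I-1 is X^K Y.
I-2 is unaffected so carries K and passed k to II-2 (X^k Y), so I-2 is X^K X^k.
Their cross gives offspring ratios 1/2 X^K X^K : 1/2 X^K X^k. Conditioning on II-1 being unaffected, P(X^K X^k) = 1/2 / 1 = 1/2.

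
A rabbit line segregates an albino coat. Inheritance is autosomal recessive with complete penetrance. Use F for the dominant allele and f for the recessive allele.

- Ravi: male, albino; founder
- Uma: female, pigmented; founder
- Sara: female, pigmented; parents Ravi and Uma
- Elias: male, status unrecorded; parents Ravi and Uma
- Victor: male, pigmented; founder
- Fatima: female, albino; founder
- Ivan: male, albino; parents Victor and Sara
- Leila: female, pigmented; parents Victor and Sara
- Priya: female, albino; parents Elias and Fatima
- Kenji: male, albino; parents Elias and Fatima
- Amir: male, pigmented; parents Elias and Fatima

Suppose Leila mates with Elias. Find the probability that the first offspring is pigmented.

5/6

Victor is pigmented so carries F and passed f to Ivan (ff), so Victor is Ff.
Sara is pigmented so carries F and received f from Ravi (ff), so Sara is Ff.
Leila is a pigmented offspring of Victor (Ff) × Sara (Ff), whose cross gives 1/4 FF : 1/2 Ff : 1/4 ff; conditioning on being pigmented, Leila is FF with probability 1/3, Ff with probability 2/3.
Elias passed F to Amir (Ff, whose f came from Fatima) and received f from Ravi (ff), so Elias is Ff.
Summing over parental genotype combinations, P(offspring is pigmented) = 1/3·1 + 2/3·3/4 = 5/6.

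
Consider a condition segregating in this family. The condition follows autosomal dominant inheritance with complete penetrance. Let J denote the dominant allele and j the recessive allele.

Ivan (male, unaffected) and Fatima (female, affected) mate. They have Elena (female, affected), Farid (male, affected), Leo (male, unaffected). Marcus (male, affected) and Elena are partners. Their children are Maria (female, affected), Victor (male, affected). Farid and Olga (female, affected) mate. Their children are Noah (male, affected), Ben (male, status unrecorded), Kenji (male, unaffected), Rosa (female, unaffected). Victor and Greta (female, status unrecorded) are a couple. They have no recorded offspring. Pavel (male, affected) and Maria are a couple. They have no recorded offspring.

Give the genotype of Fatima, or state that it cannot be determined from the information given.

From phenotype alone, Fatima is JJ or Jj.
Fatima is affected so carries J and passed j to Leo (jj), so Fatima is Jj.

Jj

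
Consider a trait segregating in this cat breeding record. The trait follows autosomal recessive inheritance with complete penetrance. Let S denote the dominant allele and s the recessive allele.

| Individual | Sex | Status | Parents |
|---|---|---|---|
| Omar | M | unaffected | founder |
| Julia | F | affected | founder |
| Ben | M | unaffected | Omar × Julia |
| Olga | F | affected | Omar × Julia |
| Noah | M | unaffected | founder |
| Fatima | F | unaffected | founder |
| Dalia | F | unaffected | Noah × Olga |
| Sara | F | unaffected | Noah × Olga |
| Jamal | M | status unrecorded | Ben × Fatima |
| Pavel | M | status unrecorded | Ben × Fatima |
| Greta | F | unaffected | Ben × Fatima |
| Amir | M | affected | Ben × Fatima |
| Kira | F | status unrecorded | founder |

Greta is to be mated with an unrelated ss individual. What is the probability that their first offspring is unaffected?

2/3

Ben is unaffected so carries S and received s from Julia (ss), so Ben is Ss.
Fatima is unaffected so carries S and passed s to Amir (ss), so Fatima is Ss.
Greta is an unaffected offspring of Ben (Ss) × Fatima (Ss), whose cross gives 1/4 SS : 1/2 Ss : 1/4 ss; conditioning on being unaffected, Greta is SS with probability 1/3, Ss with probability 2/3.
Summing over parental genotype combinations, P(offspring is unaffected) = 1/3·1 + 2/3·1/2 = 2/3.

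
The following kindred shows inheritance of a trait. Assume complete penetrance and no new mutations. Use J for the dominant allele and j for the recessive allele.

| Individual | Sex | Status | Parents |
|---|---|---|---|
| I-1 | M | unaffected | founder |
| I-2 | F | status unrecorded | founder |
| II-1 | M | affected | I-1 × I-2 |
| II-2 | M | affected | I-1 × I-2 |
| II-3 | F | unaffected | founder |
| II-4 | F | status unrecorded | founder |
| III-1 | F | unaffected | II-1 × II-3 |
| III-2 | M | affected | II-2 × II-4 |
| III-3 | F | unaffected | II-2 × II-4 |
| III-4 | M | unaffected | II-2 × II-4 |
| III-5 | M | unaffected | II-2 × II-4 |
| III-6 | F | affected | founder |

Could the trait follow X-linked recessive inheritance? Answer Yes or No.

A consistent assignment under X-linked recessive exists: I-1 X^J Y, I-2 X^J X^j, II-1 X^j Y, II-2 X^j Y, II-3 X^J X^J, II-4 X^J X^j, III-1 X^J X^j, III-2 X^j Y, III-3 X^J X^j, III-4 X^J Y, III-5 X^J Y, III-6 X^j X^j.
In this assignment every recorded phenotype matches its genotype and every non-founder's genotype is obtainable from its parents' genotypes, so the pedigree is consistent.

Yes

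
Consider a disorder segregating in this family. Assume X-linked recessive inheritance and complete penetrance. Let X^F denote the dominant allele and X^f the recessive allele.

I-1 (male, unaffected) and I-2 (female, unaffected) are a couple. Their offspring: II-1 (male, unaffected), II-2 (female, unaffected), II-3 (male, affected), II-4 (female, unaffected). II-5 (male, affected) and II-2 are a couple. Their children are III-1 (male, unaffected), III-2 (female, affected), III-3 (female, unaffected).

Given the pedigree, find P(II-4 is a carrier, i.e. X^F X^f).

I-1 is unaffected, so I-1 is X^F Y.
I-2 is unaffected so carries F and passed f to II-2 (X^F X^f, whose F came from I-1), so I-2 is X^F X^f.
Their cross gives offspring ratios 1/2 X^F X^F : 1/2 X^F X^f. Conditioning on II-4 being unaffected, P(X^F X^f) = 1/2 / 1 = 1/2.

1/2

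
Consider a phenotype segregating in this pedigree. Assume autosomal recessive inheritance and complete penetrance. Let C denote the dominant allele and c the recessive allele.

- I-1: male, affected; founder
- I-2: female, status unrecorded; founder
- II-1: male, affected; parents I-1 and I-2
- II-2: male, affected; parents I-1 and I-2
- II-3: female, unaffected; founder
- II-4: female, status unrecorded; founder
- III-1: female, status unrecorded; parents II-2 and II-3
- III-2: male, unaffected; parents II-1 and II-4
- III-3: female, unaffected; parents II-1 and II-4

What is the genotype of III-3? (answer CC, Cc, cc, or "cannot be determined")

From phenotype alone, III-3 is CC or Cc.
III-3 is unaffected so carries C and received c from II-1 (cc), so III-3 is Cc.

Cc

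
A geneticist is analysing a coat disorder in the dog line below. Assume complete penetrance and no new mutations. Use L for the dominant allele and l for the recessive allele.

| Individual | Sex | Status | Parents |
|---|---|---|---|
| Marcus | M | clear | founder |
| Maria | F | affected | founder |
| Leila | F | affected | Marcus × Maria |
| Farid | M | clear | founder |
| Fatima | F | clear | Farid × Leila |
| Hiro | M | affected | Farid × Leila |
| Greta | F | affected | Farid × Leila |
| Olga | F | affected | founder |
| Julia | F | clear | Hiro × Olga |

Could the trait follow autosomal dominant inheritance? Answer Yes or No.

Yes

A consistent assignment under autosomal dominant exists: Marcus ll, Maria LL, Leila Ll, Farid ll, Fatima ll, Hiro Ll, Greta Ll, Olga Ll, Julia ll.
In this assignment every recorded phenotype matches its genotype and every non-founder's genotype is obtainable from its parents' genotypes, so the pedigree is consistent.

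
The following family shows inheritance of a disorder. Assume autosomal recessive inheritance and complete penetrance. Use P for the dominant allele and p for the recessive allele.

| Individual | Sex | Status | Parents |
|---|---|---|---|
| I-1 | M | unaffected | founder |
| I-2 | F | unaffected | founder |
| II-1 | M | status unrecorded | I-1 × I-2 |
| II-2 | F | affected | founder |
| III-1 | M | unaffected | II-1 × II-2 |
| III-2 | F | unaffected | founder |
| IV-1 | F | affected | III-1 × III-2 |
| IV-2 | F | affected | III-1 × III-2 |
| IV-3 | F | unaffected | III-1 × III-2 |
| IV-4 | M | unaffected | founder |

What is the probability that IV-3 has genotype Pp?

III-1 is unaffected so carries P and received p from II-2 (pp), so III-1 is Pp.
III-2 is unaffected so carries P and passed p to IV-1 (pp), so III-2 is Pp.
Their cross gives offspring ratios 1/4 PP : 1/2 Pp : 1/4 pp. Conditioning on IV-3 being unaffected, P(Pp) = 1/2 / 3/4 = 2/3.

2/3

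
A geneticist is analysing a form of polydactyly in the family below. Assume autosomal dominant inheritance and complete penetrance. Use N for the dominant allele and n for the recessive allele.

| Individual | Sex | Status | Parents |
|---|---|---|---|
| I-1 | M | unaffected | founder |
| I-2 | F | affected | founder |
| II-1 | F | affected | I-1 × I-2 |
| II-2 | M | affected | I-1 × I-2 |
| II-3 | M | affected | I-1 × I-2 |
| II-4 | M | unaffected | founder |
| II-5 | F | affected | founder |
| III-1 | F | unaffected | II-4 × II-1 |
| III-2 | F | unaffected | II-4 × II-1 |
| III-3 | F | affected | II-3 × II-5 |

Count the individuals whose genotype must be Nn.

Obligate heterozygotes: II-1 is affected so carries N and received n from I-1 (nn), so II-1 is Nn; II-2 is affected so carries N and received n from I-1 (nn), so II-2 is Nn; II-3 is affected so carries N and received n from I-1 (nn), so II-3 is Nn.
Every other individual is either homozygous by phenotype or has at least one consistent homozygous assignment, so the count is 3.

3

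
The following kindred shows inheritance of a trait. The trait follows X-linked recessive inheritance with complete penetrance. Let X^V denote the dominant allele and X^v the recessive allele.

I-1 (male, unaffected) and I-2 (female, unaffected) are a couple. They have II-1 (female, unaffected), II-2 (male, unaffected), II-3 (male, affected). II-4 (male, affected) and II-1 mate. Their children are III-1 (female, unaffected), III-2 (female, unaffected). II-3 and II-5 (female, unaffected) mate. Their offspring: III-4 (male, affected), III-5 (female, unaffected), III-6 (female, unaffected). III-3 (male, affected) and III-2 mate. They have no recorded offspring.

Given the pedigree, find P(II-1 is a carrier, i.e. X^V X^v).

1/5

I-1 is unaffected, so I-1 is X^V Y.
I-2 is unaffected so carries V and passed v to II-3 (X^v Y), so I-2 is X^V X^v.
Their cross gives offspring ratios 1/2 X^V X^V : 1/2 X^V X^v. Conditioning on II-1 being unaffected, P(X^V X^v) = 1/2 / 1 = 1/2 before taking II-1's own offspring into account.
II-4 is affected, so II-4 is X^v Y.
Now use II-1's offspring. Probability of each recorded status — unaffected daughter III-1: 1/2 if II-1 is X^V X^v, 1 if X^V X^V; unaffected daughter III-2: 1/2 if II-1 is X^V X^v, 1 if X^V X^V.
Bayes: P(X^V X^v) = 1/2·1/4 / (1/2·1/4 + 1/2·1) = 1/5.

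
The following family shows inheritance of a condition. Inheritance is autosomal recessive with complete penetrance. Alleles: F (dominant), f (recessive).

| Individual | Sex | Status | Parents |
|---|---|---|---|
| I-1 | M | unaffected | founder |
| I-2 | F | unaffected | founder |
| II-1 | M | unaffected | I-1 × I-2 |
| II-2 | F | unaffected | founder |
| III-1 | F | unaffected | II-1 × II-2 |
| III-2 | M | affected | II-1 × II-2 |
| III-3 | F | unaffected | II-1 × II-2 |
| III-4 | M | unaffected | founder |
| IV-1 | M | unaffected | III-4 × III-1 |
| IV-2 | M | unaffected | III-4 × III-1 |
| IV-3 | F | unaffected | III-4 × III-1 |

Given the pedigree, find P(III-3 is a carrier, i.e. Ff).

II-1 is unaffected so carries F and passed f to III-2 (ff), so II-1 is Ff.
II-2 is unaffected so carries F and passed f to III-2 (ff), so II-2 is Ff.
Their cross gives offspring ratios 1/4 FF : 1/2 Ff : 1/4 ff. Conditioning on III-3 being unaffected, P(Ff) = 1/2 / 3/4 = 2/3.

2/3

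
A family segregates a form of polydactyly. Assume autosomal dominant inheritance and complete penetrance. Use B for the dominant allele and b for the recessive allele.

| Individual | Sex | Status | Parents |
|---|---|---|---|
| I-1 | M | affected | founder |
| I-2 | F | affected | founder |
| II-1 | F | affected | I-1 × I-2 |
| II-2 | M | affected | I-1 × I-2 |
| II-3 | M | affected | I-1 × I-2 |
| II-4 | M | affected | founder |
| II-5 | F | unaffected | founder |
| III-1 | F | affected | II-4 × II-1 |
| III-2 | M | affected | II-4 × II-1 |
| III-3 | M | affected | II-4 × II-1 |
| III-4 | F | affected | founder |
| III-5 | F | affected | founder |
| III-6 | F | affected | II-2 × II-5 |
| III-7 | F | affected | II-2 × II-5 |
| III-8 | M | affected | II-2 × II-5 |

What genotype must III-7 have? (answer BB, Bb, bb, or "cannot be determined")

Bb

From phenotype alone, III-7 is BB or Bb.
III-7 is affected so carries B and received b from II-5 (bb), so III-7 is Bb.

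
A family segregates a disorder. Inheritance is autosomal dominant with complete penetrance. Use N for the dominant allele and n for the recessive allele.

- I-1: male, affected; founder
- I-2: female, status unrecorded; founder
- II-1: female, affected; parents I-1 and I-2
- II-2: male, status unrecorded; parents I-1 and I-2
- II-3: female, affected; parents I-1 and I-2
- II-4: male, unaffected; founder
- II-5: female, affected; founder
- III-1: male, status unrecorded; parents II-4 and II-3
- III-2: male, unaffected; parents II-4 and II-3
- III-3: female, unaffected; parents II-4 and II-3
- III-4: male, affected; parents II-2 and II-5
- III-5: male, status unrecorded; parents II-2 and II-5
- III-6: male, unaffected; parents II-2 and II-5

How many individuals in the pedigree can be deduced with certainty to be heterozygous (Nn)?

Obligate heterozygotes: II-3 is affected so carries N and passed n to III-2 (nn), so II-3 is Nn; II-5 is affected so carries N and passed n to III-6 (nn), so II-5 is Nn.
Every other individual is either homozygous by phenotype or has at least one consistent homozygous assignment, so the count is 2.

2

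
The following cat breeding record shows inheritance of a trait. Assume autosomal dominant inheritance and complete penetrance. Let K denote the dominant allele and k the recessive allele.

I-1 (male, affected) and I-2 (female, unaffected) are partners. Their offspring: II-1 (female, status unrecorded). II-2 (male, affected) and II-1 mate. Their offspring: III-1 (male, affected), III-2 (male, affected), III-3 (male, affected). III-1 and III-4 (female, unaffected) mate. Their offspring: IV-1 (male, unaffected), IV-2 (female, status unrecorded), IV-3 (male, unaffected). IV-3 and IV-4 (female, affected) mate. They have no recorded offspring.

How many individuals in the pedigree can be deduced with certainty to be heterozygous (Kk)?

1

Obligate heterozygotes: III-1 is affected so carries K and passed k to IV-1 (kk), so III-1 is Kk.
Every other individual is either homozygous by phenotype or has at least one consistent homozygous assignment, so the count is 1.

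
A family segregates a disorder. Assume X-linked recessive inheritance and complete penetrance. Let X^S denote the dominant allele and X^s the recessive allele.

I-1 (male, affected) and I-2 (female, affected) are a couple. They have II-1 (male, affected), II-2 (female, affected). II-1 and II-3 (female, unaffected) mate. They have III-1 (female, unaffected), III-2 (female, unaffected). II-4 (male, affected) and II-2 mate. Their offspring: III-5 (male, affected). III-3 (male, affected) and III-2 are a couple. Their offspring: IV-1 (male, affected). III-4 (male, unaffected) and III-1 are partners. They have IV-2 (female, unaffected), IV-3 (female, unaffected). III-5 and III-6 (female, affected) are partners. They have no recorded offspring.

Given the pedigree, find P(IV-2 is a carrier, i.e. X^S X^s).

III-4 is unaffected, so III-4 is X^S Y.
III-1 is unaffected so carries S and received s from II-1 (X^s Y), so III-1 is X^S X^s.
Their cross gives offspring ratios 1/2 X^S X^S : 1/2 X^S X^s. Conditioning on IV-2 being unaffected, P(X^S X^s) = 1/2 / 1 = 1/2.

1/2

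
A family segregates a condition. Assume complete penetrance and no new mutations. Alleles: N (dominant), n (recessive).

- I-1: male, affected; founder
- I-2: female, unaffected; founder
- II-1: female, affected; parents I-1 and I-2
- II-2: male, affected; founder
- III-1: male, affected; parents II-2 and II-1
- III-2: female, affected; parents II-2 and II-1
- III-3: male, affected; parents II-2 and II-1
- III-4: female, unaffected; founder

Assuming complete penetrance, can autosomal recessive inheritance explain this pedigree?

A consistent assignment under autosomal recessive exists: I-1 nn, I-2 Nn, II-1 nn, II-2 nn, III-1 nn, III-2 nn, III-3 nn, III-4 NN.
In this assignment every recorded phenotype matches its genotype and every non-founder's genotype is obtainable from its parents' genotypes, so the pedigree is consistent.

Yes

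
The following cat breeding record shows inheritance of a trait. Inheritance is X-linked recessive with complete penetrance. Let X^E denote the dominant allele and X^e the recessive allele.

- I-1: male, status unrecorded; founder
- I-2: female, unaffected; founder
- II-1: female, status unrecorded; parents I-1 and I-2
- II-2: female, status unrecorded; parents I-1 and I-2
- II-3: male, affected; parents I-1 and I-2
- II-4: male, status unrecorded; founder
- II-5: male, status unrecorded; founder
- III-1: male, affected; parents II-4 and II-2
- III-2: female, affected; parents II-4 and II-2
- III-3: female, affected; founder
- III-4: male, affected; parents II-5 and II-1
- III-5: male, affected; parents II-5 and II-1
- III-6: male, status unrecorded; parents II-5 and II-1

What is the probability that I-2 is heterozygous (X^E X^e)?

1

I-2 is unaffected so carries E and passed e to II-3 (X^e Y), so I-2 is X^E X^e, giving P(X^E X^e) = 1.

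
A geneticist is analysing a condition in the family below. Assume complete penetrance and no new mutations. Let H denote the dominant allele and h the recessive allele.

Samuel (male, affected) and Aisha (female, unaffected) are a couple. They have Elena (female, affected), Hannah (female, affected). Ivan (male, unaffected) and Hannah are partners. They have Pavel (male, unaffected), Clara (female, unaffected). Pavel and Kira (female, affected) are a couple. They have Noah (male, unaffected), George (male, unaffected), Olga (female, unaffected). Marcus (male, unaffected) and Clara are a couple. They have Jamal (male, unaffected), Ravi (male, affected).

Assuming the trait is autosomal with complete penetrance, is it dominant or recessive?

recessive

Marcus and Clara are both unaffected yet have an affected child Ravi. Under dominance, an affected child requires at least one affected parent, so the trait cannot be dominant.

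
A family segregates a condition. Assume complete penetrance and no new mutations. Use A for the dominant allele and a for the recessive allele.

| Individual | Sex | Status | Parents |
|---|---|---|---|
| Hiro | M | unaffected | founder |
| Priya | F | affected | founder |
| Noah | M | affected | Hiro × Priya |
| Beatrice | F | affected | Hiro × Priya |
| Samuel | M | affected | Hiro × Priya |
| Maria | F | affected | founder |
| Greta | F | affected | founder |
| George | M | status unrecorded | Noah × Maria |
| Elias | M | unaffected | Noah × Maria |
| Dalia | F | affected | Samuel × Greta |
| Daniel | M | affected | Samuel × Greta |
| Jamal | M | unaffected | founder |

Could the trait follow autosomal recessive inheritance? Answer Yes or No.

Under autosomal recessive, Elias (unaffected, male) cannot arise from Noah (affected) × Maria (affected).

No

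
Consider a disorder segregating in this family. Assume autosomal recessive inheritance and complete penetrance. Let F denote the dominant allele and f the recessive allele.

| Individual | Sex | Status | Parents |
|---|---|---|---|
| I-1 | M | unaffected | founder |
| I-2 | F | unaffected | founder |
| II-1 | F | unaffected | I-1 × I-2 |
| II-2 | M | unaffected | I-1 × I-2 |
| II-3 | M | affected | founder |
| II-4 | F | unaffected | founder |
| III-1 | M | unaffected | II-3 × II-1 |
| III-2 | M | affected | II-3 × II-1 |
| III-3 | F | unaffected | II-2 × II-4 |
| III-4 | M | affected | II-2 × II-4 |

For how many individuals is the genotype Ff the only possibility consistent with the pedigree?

Obligate heterozygotes: II-1 is unaffected so carries F and passed f to III-2 (ff), so II-1 is Ff; II-2 is unaffected so carries F and passed f to III-4 (ff), so II-2 is Ff; II-4 is unaffected so carries F and passed f to III-4 (ff), so II-4 is Ff; III-1 is unaffected so carries F and received f from II-3 (ff), so III-1 is Ff.
Every other individual is either homozygous by phenotype or has at least one consistent homozygous assignment, so the count is 4.

4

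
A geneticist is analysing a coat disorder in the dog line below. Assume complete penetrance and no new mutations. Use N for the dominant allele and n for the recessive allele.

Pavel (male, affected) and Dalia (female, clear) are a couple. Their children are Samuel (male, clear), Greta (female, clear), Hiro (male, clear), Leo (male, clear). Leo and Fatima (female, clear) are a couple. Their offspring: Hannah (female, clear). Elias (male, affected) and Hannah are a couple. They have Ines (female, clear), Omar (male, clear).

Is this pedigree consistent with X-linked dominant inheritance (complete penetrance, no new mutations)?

No

Under X-linked dominant, Greta (clear, female) cannot arise from Pavel (affected) × Dalia (clear).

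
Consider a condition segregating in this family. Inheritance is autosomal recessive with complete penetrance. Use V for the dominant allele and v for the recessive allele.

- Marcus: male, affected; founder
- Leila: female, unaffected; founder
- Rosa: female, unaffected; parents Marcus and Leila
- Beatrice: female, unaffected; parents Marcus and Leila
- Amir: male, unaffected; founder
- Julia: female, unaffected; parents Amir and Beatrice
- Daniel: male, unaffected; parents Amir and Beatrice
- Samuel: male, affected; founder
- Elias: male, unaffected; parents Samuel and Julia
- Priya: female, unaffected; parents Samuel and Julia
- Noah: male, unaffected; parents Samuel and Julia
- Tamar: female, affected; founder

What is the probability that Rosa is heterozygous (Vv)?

1

Rosa is unaffected so carries V and received v from Marcus (vv), so Rosa is Vv, giving P(Vv) = 1.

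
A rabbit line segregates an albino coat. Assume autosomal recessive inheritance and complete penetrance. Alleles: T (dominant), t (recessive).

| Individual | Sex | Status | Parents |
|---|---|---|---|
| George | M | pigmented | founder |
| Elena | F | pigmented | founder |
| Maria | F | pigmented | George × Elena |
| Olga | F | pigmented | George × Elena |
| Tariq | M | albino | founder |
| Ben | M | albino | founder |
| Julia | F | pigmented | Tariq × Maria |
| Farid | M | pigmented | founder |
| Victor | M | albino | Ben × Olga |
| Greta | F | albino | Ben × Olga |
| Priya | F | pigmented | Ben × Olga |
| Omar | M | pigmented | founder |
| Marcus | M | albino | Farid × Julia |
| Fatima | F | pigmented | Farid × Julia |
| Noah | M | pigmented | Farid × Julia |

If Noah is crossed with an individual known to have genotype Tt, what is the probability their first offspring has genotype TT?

Farid is pigmented so carries T and passed t to Marcus (tt), so Farid is Tt.
Julia is pigmented so carries T and received t from Tariq (tt), so Julia is Tt.
Noah is a pigmented offspring of Farid (Tt) × Julia (Tt), whose cross gives 1/4 TT : 1/2 Tt : 1/4 tt; conditioning on being pigmented, Noah is TT with probability 1/3, Tt with probability 2/3.
Summing over parental genotype combinations, P(offspring has genotype TT) = 1/3·1/2 + 2/3·1/4 = 1/3.

1/3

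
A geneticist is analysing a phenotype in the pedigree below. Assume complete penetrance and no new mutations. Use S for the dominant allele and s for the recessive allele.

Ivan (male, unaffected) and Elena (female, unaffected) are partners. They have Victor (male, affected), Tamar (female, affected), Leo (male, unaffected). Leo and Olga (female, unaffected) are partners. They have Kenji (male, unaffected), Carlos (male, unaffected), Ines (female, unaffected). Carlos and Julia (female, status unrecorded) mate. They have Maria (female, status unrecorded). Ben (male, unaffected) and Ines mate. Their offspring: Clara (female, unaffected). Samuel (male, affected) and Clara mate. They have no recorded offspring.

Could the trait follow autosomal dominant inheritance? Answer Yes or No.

Under autosomal dominant, Victor (affected, male) cannot arise from Ivan (unaffected) × Elena (unaffected).

No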